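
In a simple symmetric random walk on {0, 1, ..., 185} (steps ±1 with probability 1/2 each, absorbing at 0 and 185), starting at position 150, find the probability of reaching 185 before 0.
P(hit 185 before 0) = 150/185 = 30/37

Let u_k = P(hit 185 before 0 | start at k). Then u_0 = 0, u_185 = 1, and u_k = u_{k-1}/2 + u_{k+1}/2 for 1 ≤ k ≤ 184. This harmonic recurrence is solved by u_k = k/185, giving u_150 = 150/185 = 30/37.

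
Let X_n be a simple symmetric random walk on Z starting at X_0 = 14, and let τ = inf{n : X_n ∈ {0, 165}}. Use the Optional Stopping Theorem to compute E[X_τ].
E[X_τ] = 14

X_n is a martingale and τ is a bounded-mean stopping time (indeed τ is finite a.s. with bounded expectation since the walk is in a bounded region). By the OST, E[X_τ] = E[X_0] = 14. Equivalently: E[X_τ] = 165 · P(hit 165 first) + 0 · P(hit 0 first) = 165 · (14/165) = 14.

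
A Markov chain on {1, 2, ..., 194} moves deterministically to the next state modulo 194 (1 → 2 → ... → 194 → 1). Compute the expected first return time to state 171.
E[T_171 | X_0 = 171] = 194

The chain cycles deterministically, so starting at state 171 it returns in exactly 194 steps. Equivalently, the stationary distribution is uniform π_j = 1/194 for every state j, so by Kac's formula E[T_171] = 1/π_171 = 194.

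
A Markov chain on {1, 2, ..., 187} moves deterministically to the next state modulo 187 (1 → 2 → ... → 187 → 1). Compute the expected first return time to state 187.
E[T_187 | X_0 = 187] = 187

The chain cycles deterministically, so starting at state 187 it returns in exactly 187 steps. Equivalently, the stationary distribution is uniform π_j = 1/187 for every state j, so by Kac's formula E[T_187] = 1/π_187 = 187.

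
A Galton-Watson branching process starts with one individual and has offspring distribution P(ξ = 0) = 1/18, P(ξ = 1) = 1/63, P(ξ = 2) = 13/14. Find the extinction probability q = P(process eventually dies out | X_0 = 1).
q = 7/117

The pgf is f(s) = 1/18 + 1/63·s + 13/14·s². The extinction probability q is the smallest fixed point of f in [0, 1]. Setting s = f(s):
  13/14·s² + (1/63 − 1)·s + 1/18 = 0
  13/14·s² − (1/18 + 13/14)·s + 1/18 = 0
which factors as (s − 1)·(13/14·s − 1/18) = 0, giving roots s = 1 and s = (1/18)/(13/14) = 7/117.
Mean offspring μ = 1/63 + 2·13/14 = 118/63 > 1 (supercritical), so q < 1. The extinction probability is the smaller root: q = (1/18)/(13/14) = 7/117.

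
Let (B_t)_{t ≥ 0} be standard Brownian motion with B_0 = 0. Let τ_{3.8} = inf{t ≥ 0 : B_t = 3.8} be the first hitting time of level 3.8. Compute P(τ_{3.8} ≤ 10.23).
P(τ_{3.8} ≤ 10.23) = 2(1 − Φ(3.8/√10.23)) = 2(1 − Φ(1.1881)) ≈ 0.2348

By the reflection principle for standard BM, P(τ_b ≤ t) = 2 · P(B_t ≥ b). Since B_t ~ N(0, t), P(B_t ≥ 3.8) = 1 − Φ(3.8/√t) = 1 − Φ(3.8/√10.23) = 1 − Φ(1.1881) ≈ 0.11740. Doubling: P(τ_{3.8} ≤ 10.23) ≈ 2 · 0.11740 = 0.23480 ≈ 0.2348.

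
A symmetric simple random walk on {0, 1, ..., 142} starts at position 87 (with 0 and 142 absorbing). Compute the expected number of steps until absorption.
E[τ | X_0 = 87] = 4785

Let v_k = E[τ | X_0 = k]. Boundary: v_0 = v_142 = 0. Recurrence: v_k = 1 + (v_{k-1} + v_{k+1})/2 for 1 ≤ k ≤ 141. The particular solution to v_k − (v_{k-1} + v_{k+1})/2 = 1 is v_k = −k^2. Adding homogeneous solution A + B k and matching boundaries gives v_k = k (142 − k). Substituting k = 87: v_87 = 87 · 55 = 4785.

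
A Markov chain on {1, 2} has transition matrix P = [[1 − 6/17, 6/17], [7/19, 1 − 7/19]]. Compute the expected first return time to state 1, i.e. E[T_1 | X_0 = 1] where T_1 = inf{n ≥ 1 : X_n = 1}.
E[T_1 | X_0 = 1] = 1/π_1 = 233/119

For an irreducible recurrent Markov chain with stationary distribution π, E[T_i | X_0 = i] = 1/π_i (Kac's formula). Here π_1 = (7/19)/(6/17 + 7/19) = (7/19)/(233/323) = 119/233, so E[T_1 | X_0 = 1] = 1/π_1 = (6/17 + 7/19)/(7/19) = (233/323)/(7/19) = 233/119.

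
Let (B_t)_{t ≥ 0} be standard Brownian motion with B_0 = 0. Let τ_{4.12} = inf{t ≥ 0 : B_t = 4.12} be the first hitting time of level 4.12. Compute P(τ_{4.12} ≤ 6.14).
P(τ_{4.12} ≤ 6.14) = 2(1 − Φ(4.12/√6.14)) = 2(1 − Φ(1.6627)) ≈ 0.0964

By the reflection principle for standard BM, P(τ_b ≤ t) = 2 · P(B_t ≥ b). Since B_t ~ N(0, t), P(B_t ≥ 4.12) = 1 − Φ(4.12/√t) = 1 − Φ(4.12/√6.14) = 1 − Φ(1.6627) ≈ 0.04819. Doubling: P(τ_{4.12} ≤ 6.14) ≈ 2 · 0.04819 = 0.09638 ≈ 0.0964.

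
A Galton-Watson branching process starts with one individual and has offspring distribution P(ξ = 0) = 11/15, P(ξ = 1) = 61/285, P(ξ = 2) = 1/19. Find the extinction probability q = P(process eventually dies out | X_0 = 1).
q = 1

Mean offspring μ = 0·11/15 + 1·61/285 + 2·1/19 = 91/285 ≤ 1. For μ ≤ 1 with offspring not concentrated at 1, the Galton-Watson process goes extinct almost surely, so q = 1.
(Algebraic check: The pgf is f(s) = 11/15 + 61/285·s + 1/19·s². The extinction probability q is the smallest fixed point of f in [0, 1]. Setting s = f(s):
  1/19·s² + (61/285 − 1)·s + 11/15 = 0
  1/19·s² − (11/15 + 1/19)·s + 11/15 = 0
which factors as (s − 1)·(1/19·s − 11/15) = 0, giving roots s = 1 and s = (11/15)/(1/19) = 209/15. Since 209/15 ≥ 1, the smallest root in [0, 1] is s = 1.)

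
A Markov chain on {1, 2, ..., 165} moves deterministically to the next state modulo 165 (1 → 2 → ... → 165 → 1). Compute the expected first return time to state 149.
E[T_149 | X_0 = 149] = 165

The chain cycles deterministically, so starting at state 149 it returns in exactly 165 steps. Equivalently, the stationary distribution is uniform π_j = 1/165 for every state j, so by Kac's formula E[T_149] = 1/π_149 = 165.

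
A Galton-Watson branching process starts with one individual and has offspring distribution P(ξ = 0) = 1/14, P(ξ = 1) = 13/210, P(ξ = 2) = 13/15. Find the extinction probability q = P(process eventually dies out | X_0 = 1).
q = 15/182

The pgf is f(s) = 1/14 + 13/210·s + 13/15·s². The extinction probability q is the smallest fixed point of f in [0, 1]. Setting s = f(s):
  13/15·s² + (13/210 − 1)·s + 1/14 = 0
  13/15·s² − (1/14 + 13/15)·s + 1/14 = 0
which factors as (s − 1)·(13/15·s − 1/14) = 0, giving roots s = 1 and s = (1/14)/(13/15) = 15/182.
Mean offspring μ = 13/210 + 2·13/15 = 377/210 > 1 (supercritical), so q < 1. The extinction probability is the smaller root: q = (1/14)/(13/15) = 15/182.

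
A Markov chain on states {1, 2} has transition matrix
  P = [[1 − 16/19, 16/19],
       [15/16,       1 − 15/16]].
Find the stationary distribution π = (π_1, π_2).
π_1 = 285/541, π_2 = 256/541

Solve πP = π with π_1 + π_2 = 1. From πP = π: π_1 · (1 − 16/19) + π_2 · 15/16 = π_1 ⇒ π_2 · 15/16 = π_1 · 16/19 ⇒ π_2/π_1 = (16/19)/(15/16) = 256/285. Together with π_1 + π_2 = 1:
  π_1 = (15/16)/(16/19 + 15/16) = (15/16)/(541/304) = 285/541,
  π_2 = (16/19)/(16/19 + 15/16) = (16/19)/(541/304) = 256/541.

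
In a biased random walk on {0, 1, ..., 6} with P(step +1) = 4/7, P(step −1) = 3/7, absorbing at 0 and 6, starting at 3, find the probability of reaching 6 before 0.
P(hit 6 before 0) = (1 − (3/4)^3) / (1 − (3/4)^6) = 64/91

Let u_k denote P(reach 6 before 0 | start at k). Boundary: u_0 = 0, u_6 = 1. Recurrence: u_k = 4/7·u_{k+1} + 3/7·u_{k-1} for 1 ≤ k ≤ 5. Try u_k = A + B·r^k with r = q/p = (3/7)/(4/7) = 3/4. Substitution satisfies the recurrence; boundary conditions give:
  u_k = (1 − r^k) / (1 − r^N) = (1 − (3/4)^3) / (1 − (3/4)^6) = 64/91.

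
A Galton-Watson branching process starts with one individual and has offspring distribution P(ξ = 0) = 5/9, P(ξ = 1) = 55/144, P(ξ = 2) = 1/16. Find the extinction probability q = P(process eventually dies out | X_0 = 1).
q = 1

Mean offspring μ = 0·5/9 + 1·55/144 + 2·1/16 = 73/144 ≤ 1. For μ ≤ 1 with offspring not concentrated at 1, the Galton-Watson process goes extinct almost surely, so q = 1.
(Algebraic check: The pgf is f(s) = 5/9 + 55/144·s + 1/16·s². The extinction probability q is the smallest fixed point of f in [0, 1]. Setting s = f(s):
  1/16·s² + (55/144 − 1)·s + 5/9 = 0
  1/16·s² − (5/9 + 1/16)·s + 5/9 = 0
which factors as (s − 1)·(1/16·s − 5/9) = 0, giving roots s = 1 and s = (5/9)/(1/16) = 80/9. Since 80/9 ≥ 1, the smallest root in [0, 1] is s = 1.)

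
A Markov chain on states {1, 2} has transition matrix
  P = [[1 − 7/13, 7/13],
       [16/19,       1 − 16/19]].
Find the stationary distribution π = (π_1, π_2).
π_1 = 208/341, π_2 = 133/341

Solve πP = π with π_1 + π_2 = 1. From πP = π: π_1 · (1 − 7/13) + π_2 · 16/19 = π_1 ⇒ π_2 · 16/19 = π_1 · 7/13 ⇒ π_2/π_1 = (7/13)/(16/19) = 133/208. Together with π_1 + π_2 = 1:
  π_1 = (16/19)/(7/13 + 16/19) = (16/19)/(341/247) = 208/341,
  π_2 = (7/13)/(7/13 + 16/19) = (7/13)/(341/247) = 133/341.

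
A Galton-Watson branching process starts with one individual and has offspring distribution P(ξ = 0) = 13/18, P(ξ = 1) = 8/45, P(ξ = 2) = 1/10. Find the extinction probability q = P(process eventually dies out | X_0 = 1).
q = 1

Mean offspring μ = 0·13/18 + 1·8/45 + 2·1/10 = 17/45 ≤ 1. For μ ≤ 1 with offspring not concentrated at 1, the Galton-Watson process goes extinct almost surely, so q = 1.
(Algebraic check: The pgf is f(s) = 13/18 + 8/45·s + 1/10·s². The extinction probability q is the smallest fixed point of f in [0, 1]. Setting s = f(s):
  1/10·s² + (8/45 − 1)·s + 13/18 = 0
  1/10·s² − (13/18 + 1/10)·s + 13/18 = 0
which factors as (s − 1)·(1/10·s − 13/18) = 0, giving roots s = 1 and s = (13/18)/(1/10) = 65/9. Since 65/9 ≥ 1, the smallest root in [0, 1] is s = 1.)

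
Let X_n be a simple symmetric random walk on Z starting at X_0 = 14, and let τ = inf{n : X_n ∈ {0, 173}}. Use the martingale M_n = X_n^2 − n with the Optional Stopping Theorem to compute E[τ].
E[τ] = 2226

M_n = X_n^2 − n is a martingale (since E[X_{n+1}^2 | F_n] = X_n^2 + 1). By OST (τ has finite mean in a bounded region), E[M_τ] = E[M_0] = X_0^2 − 0 = 14^2 = 196. Also E[M_τ] = E[X_τ^2] − E[τ]. The walk exits at 0 or 173, with P(hit 173 first) = 14/173, so E[X_τ^2] = 173^2 · 14/173 + 0 = 2422. Thus E[τ] = E[X_τ^2] − E[M_τ] = 2422 − 196 = 2226 = 14(173 − 14) = 2226.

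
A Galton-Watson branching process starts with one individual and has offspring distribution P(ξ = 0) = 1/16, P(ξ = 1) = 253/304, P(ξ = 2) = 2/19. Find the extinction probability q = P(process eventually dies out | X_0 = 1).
q = 19/32

The pgf is f(s) = 1/16 + 253/304·s + 2/19·s². The extinction probability q is the smallest fixed point of f in [0, 1]. Setting s = f(s):
  2/19·s² + (253/304 − 1)·s + 1/16 = 0
  2/19·s² − (1/16 + 2/19)·s + 1/16 = 0
which factors as (s − 1)·(2/19·s − 1/16) = 0, giving roots s = 1 and s = (1/16)/(2/19) = 19/32.
Mean offspring μ = 253/304 + 2·2/19 = 317/304 > 1 (supercritical), so q < 1. The extinction probability is the smaller root: q = (1/16)/(2/19) = 19/32.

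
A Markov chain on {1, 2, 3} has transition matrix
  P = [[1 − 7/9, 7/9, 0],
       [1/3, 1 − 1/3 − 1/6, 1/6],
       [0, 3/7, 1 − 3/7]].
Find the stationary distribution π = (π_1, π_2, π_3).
π = (54/229, 126/229, 49/229)

This is a birth-death chain on three states, which satisfies detailed balance: π_1 · P_{12} = π_2 · P_{21} and π_2 · P_{23} = π_3 · P_{32}.
From π_1 · 7/9 = π_2 · 1/3: π_2/π_1 = (7/9)/(1/3) = 7/3.
From π_2 · 1/6 = π_3 · 3/7: π_3/π_2 = (1/6)/(3/7) = 7/18.
Take π_1 proportional to 1; then unnormalized π = (1, 7/3, 49/54). Normalize by dividing by the sum 229/54:
  π = (54/229, 126/229, 49/229).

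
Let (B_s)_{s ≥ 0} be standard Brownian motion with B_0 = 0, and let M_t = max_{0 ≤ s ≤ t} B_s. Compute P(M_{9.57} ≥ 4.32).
P(M_{9.57} ≥ 4.32) = 2·P(B_{9.57} ≥ 4.32) = 2(1 − Φ(4.32/√9.57)) ≈ 0.1626

By the reflection principle for Brownian motion, P(M_t ≥ a) = 2 · P(B_t ≥ a) for a ≥ 0. Since B_t ~ N(0, t), P(B_t ≥ 4.32) = 1 − Φ(4.32/√t) = 1 − Φ(4.32/√9.57) = 1 − Φ(1.3965). So
  P(M_{9.57} ≥ 4.32) = 2(1 − Φ(1.3965)) ≈ 0.1626.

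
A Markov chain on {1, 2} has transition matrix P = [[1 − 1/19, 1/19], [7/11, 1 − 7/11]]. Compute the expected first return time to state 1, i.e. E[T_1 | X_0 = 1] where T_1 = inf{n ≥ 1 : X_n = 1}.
E[T_1 | X_0 = 1] = 1/π_1 = 144/133

For an irreducible recurrent Markov chain with stationary distribution π, E[T_i | X_0 = i] = 1/π_i (Kac's formula). Here π_1 = (7/11)/(1/19 + 7/11) = (7/11)/(144/209) = 133/144, so E[T_1 | X_0 = 1] = 1/π_1 = (1/19 + 7/11)/(7/11) = (144/209)/(7/11) = 144/133.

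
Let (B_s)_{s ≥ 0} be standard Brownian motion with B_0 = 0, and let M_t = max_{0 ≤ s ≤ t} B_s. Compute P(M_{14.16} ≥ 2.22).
P(M_{14.16} ≥ 2.22) = 2·P(B_{14.16} ≥ 2.22) = 2(1 − Φ(2.22/√14.16)) ≈ 0.5552

By the reflection principle for Brownian motion, P(M_t ≥ a) = 2 · P(B_t ≥ a) for a ≥ 0. Since B_t ~ N(0, t), P(B_t ≥ 2.22) = 1 − Φ(2.22/√t) = 1 − Φ(2.22/√14.16) = 1 − Φ(0.5900). So
  P(M_{14.16} ≥ 2.22) = 2(1 − Φ(0.5900)) ≈ 0.5552.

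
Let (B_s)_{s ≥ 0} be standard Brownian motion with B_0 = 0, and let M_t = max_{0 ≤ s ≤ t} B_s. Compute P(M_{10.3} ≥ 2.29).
P(M_{10.3} ≥ 2.29) = 2·P(B_{10.3} ≥ 2.29) = 2(1 − Φ(2.29/√10.3)) ≈ 0.4755

By the reflection principle for Brownian motion, P(M_t ≥ a) = 2 · P(B_t ≥ a) for a ≥ 0. Since B_t ~ N(0, t), P(B_t ≥ 2.29) = 1 − Φ(2.29/√t) = 1 − Φ(2.29/√10.3) = 1 − Φ(0.7135). So
  P(M_{10.3} ≥ 2.29) = 2(1 − Φ(0.7135)) ≈ 0.4755.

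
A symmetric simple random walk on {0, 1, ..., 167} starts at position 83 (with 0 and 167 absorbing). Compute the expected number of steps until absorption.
E[τ | X_0 = 83] = 6972

Let v_k = E[τ | X_0 = k]. Boundary: v_0 = v_167 = 0. Recurrence: v_k = 1 + (v_{k-1} + v_{k+1})/2 for 1 ≤ k ≤ 166. The particular solution to v_k − (v_{k-1} + v_{k+1})/2 = 1 is v_k = −k^2. Adding homogeneous solution A + B k and matching boundaries gives v_k = k (167 − k). Substituting k = 83: v_83 = 83 · 84 = 6972.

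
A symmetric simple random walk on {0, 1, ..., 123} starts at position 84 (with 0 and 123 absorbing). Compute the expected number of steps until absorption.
E[τ | X_0 = 84] = 3276

Let v_k = E[τ | X_0 = k]. Boundary: v_0 = v_123 = 0. Recurrence: v_k = 1 + (v_{k-1} + v_{k+1})/2 for 1 ≤ k ≤ 122. The particular solution to v_k − (v_{k-1} + v_{k+1})/2 = 1 is v_k = −k^2. Adding homogeneous solution A + B k and matching boundaries gives v_k = k (123 − k). Substituting k = 84: v_84 = 84 · 39 = 3276.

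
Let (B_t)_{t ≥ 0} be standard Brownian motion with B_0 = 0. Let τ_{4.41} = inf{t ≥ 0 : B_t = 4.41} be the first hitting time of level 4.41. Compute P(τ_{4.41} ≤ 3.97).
P(τ_{4.41} ≤ 3.97) = 2(1 − Φ(4.41/√3.97)) = 2(1 − Φ(2.2133)) ≈ 0.0269

By the reflection principle for standard BM, P(τ_b ≤ t) = 2 · P(B_t ≥ b). Since B_t ~ N(0, t), P(B_t ≥ 4.41) = 1 − Φ(4.41/√t) = 1 − Φ(4.41/√3.97) = 1 − Φ(2.2133) ≈ 0.01344. Doubling: P(τ_{4.41} ≤ 3.97) ≈ 2 · 0.01344 = 0.02688 ≈ 0.0269.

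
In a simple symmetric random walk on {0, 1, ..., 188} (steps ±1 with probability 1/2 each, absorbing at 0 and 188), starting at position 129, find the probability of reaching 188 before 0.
P(hit 188 before 0) = 129/188

Let u_k = P(hit 188 before 0 | start at k). Then u_0 = 0, u_188 = 1, and u_k = u_{k-1}/2 + u_{k+1}/2 for 1 ≤ k ≤ 187. This harmonic recurrence is solved by u_k = k/188, giving u_129 = 129/188.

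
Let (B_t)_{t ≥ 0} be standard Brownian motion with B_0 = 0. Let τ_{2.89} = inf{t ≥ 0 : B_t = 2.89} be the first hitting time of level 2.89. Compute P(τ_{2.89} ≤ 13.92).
P(τ_{2.89} ≤ 13.92) = 2(1 − Φ(2.89/√13.92)) = 2(1 − Φ(0.7746)) ≈ 0.4386

By the reflection principle for standard BM, P(τ_b ≤ t) = 2 · P(B_t ≥ b). Since B_t ~ N(0, t), P(B_t ≥ 2.89) = 1 − Φ(2.89/√t) = 1 − Φ(2.89/√13.92) = 1 − Φ(0.7746) ≈ 0.21929. Doubling: P(τ_{2.89} ≤ 13.92) ≈ 2 · 0.21929 = 0.43858 ≈ 0.4386.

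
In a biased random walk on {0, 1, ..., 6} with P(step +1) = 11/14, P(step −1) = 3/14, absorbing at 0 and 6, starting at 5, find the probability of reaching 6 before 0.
P(hit 6 before 0) = (1 − (3/11)^5) / (1 − (3/11)^6) = 221111/221354

Let u_k denote P(reach 6 before 0 | start at k). Boundary: u_0 = 0, u_6 = 1. Recurrence: u_k = 11/14·u_{k+1} + 3/14·u_{k-1} for 1 ≤ k ≤ 5. Try u_k = A + B·r^k with r = q/p = (3/14)/(11/14) = 3/11. Substitution satisfies the recurrence; boundary conditions give:
  u_k = (1 − r^k) / (1 − r^N) = (1 − (3/11)^5) / (1 − (3/11)^6) = 221111/221354.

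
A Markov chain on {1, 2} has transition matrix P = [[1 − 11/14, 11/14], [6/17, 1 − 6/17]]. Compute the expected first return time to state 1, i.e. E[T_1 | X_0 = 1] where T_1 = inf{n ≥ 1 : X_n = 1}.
E[T_1 | X_0 = 1] = 1/π_1 = 271/84

For an irreducible recurrent Markov chain with stationary distribution π, E[T_i | X_0 = i] = 1/π_i (Kac's formula). Here π_1 = (6/17)/(11/14 + 6/17) = (6/17)/(271/238) = 84/271, so E[T_1 | X_0 = 1] = 1/π_1 = (11/14 + 6/17)/(6/17) = (271/238)/(6/17) = 271/84.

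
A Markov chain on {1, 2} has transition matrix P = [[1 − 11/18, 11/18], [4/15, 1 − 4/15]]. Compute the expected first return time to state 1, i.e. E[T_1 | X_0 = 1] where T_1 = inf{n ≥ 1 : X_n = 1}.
E[T_1 | X_0 = 1] = 1/π_1 = 79/24

For an irreducible recurrent Markov chain with stationary distribution π, E[T_i | X_0 = i] = 1/π_i (Kac's formula). Here π_1 = (4/15)/(11/18 + 4/15) = (4/15)/(79/90) = 24/79, so E[T_1 | X_0 = 1] = 1/π_1 = (11/18 + 4/15)/(4/15) = (79/90)/(4/15) = 79/24.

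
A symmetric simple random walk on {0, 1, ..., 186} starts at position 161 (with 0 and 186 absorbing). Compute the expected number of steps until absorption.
E[τ | X_0 = 161] = 4025

Let v_k = E[τ | X_0 = k]. Boundary: v_0 = v_186 = 0. Recurrence: v_k = 1 + (v_{k-1} + v_{k+1})/2 for 1 ≤ k ≤ 185. The particular solution to v_k − (v_{k-1} + v_{k+1})/2 = 1 is v_k = −k^2. Adding homogeneous solution A + B k and matching boundaries gives v_k = k (186 − k). Substituting k = 161: v_161 = 161 · 25 = 4025.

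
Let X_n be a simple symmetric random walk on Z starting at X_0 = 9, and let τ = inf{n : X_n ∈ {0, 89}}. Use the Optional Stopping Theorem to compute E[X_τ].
E[X_τ] = 9

X_n is a martingale and τ is a bounded-mean stopping time (indeed τ is finite a.s. with bounded expectation since the walk is in a bounded region). By the OST, E[X_τ] = E[X_0] = 9. Equivalently: E[X_τ] = 89 · P(hit 89 first) + 0 · P(hit 0 first) = 89 · (9/89) = 9.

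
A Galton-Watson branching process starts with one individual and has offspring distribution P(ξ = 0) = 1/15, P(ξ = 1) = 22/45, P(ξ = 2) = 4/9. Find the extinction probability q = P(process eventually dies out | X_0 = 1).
q = 3/20

The pgf is f(s) = 1/15 + 22/45·s + 4/9·s². The extinction probability q is the smallest fixed point of f in [0, 1]. Setting s = f(s):
  4/9·s² + (22/45 − 1)·s + 1/15 = 0
  4/9·s² − (1/15 + 4/9)·s + 1/15 = 0
which factors as (s − 1)·(4/9·s − 1/15) = 0, giving roots s = 1 and s = (1/15)/(4/9) = 3/20.
Mean offspring μ = 22/45 + 2·4/9 = 62/45 > 1 (supercritical), so q < 1. The extinction probability is the smaller root: q = (1/15)/(4/9) = 3/20.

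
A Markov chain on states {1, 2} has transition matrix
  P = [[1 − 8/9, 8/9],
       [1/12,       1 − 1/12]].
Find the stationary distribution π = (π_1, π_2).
π_1 = 3/35, π_2 = 32/35

Solve πP = π with π_1 + π_2 = 1. From πP = π: π_1 · (1 − 8/9) + π_2 · 1/12 = π_1 ⇒ π_2 · 1/12 = π_1 · 8/9 ⇒ π_2/π_1 = (8/9)/(1/12) = 32/3. Together with π_1 + π_2 = 1:
  π_1 = (1/12)/(8/9 + 1/12) = (1/12)/(35/36) = 3/35,
  π_2 = (8/9)/(8/9 + 1/12) = (8/9)/(35/36) = 32/35.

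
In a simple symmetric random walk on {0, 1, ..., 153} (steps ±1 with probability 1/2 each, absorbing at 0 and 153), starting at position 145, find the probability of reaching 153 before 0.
P(hit 153 before 0) = 145/153

Let u_k = P(hit 153 before 0 | start at k). Then u_0 = 0, u_153 = 1, and u_k = u_{k-1}/2 + u_{k+1}/2 for 1 ≤ k ≤ 152. This harmonic recurrence is solved by u_k = k/153, giving u_145 = 145/153.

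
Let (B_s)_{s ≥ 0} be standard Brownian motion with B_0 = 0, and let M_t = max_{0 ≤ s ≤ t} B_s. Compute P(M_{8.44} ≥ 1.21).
P(M_{8.44} ≥ 1.21) = 2·P(B_{8.44} ≥ 1.21) = 2(1 − Φ(1.21/√8.44)) ≈ 0.6770

By the reflection principle for Brownian motion, P(M_t ≥ a) = 2 · P(B_t ≥ a) for a ≥ 0. Since B_t ~ N(0, t), P(B_t ≥ 1.21) = 1 − Φ(1.21/√t) = 1 − Φ(1.21/√8.44) = 1 − Φ(0.4165). So
  P(M_{8.44} ≥ 1.21) = 2(1 − Φ(0.4165)) ≈ 0.6770.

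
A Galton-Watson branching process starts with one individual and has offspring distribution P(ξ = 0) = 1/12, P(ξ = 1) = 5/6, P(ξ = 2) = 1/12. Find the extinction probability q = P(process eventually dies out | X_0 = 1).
q = 1

Mean offspring μ = 0·1/12 + 1·5/6 + 2·1/12 = 1 ≤ 1. For μ ≤ 1 with offspring not concentrated at 1, the Galton-Watson process goes extinct almost surely, so q = 1.
(Algebraic check: The pgf is f(s) = 1/12 + 5/6·s + 1/12·s². The extinction probability q is the smallest fixed point of f in [0, 1]. Setting s = f(s):
  1/12·s² + (5/6 − 1)·s + 1/12 = 0
  1/12·s² − (1/12 + 1/12)·s + 1/12 = 0
which factors as (s − 1)·(1/12·s − 1/12) = 0, giving roots s = 1 and s = (1/12)/(1/12) = 1. Since 1 ≥ 1, the smallest root in [0, 1] is s = 1.)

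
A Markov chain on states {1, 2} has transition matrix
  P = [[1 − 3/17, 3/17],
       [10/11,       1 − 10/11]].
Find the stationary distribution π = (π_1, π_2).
π_1 = 170/203, π_2 = 33/203

Solve πP = π with π_1 + π_2 = 1. From πP = π: π_1 · (1 − 3/17) + π_2 · 10/11 = π_1 ⇒ π_2 · 10/11 = π_1 · 3/17 ⇒ π_2/π_1 = (3/17)/(10/11) = 33/170. Together with π_1 + π_2 = 1:
  π_1 = (10/11)/(3/17 + 10/11) = (10/11)/(203/187) = 170/203,
  π_2 = (3/17)/(3/17 + 10/11) = (3/17)/(203/187) = 33/203.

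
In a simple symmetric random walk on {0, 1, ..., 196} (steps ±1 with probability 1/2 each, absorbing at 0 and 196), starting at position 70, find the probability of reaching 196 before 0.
P(hit 196 before 0) = 70/196 = 5/14

Let u_k = P(hit 196 before 0 | start at k). Then u_0 = 0, u_196 = 1, and u_k = u_{k-1}/2 + u_{k+1}/2 for 1 ≤ k ≤ 195. This harmonic recurrence is solved by u_k = k/196, giving u_70 = 70/196 = 5/14.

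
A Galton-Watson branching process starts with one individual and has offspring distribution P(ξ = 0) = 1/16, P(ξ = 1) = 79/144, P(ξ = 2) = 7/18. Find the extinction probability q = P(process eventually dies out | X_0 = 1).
q = 9/56

The pgf is f(s) = 1/16 + 79/144·s + 7/18·s². The extinction probability q is the smallest fixed point of f in [0, 1]. Setting s = f(s):
  7/18·s² + (79/144 − 1)·s + 1/16 = 0
  7/18·s² − (1/16 + 7/18)·s + 1/16 = 0
which factors as (s − 1)·(7/18·s − 1/16) = 0, giving roots s = 1 and s = (1/16)/(7/18) = 9/56.
Mean offspring μ = 79/144 + 2·7/18 = 191/144 > 1 (supercritical), so q < 1. The extinction probability is the smaller root: q = (1/16)/(7/18) = 9/56.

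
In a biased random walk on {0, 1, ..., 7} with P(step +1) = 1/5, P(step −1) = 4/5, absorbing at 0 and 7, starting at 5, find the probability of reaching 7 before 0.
P(hit 7 before 0) = (1 − (4)^5) / (1 − (4)^7) = 341/5461

Let u_k denote P(reach 7 before 0 | start at k). Boundary: u_0 = 0, u_7 = 1. Recurrence: u_k = 1/5·u_{k+1} + 4/5·u_{k-1} for 1 ≤ k ≤ 6. Try u_k = A + B·r^k with r = q/p = (4/5)/(1/5) = 4. Substitution satisfies the recurrence; boundary conditions give:
  u_k = (1 − r^k) / (1 − r^N) = (1 − (4)^5) / (1 − (4)^7) = 341/5461.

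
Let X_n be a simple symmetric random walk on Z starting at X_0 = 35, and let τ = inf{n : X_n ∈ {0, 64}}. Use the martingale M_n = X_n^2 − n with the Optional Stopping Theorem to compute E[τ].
E[τ] = 1015

M_n = X_n^2 − n is a martingale (since E[X_{n+1}^2 | F_n] = X_n^2 + 1). By OST (τ has finite mean in a bounded region), E[M_τ] = E[M_0] = X_0^2 − 0 = 35^2 = 1225. Also E[M_τ] = E[X_τ^2] − E[τ]. The walk exits at 0 or 64, with P(hit 64 first) = 35/64, so E[X_τ^2] = 64^2 · 35/64 + 0 = 2240. Thus E[τ] = E[X_τ^2] − E[M_τ] = 2240 − 1225 = 1015 = 35(64 − 35) = 1015.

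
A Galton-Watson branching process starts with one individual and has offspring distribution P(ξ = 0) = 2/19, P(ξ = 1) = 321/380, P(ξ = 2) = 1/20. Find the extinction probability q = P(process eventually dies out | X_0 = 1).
q = 1

Mean offspring μ = 0·2/19 + 1·321/380 + 2·1/20 = 359/380 ≤ 1. For μ ≤ 1 with offspring not concentrated at 1, the Galton-Watson process goes extinct almost surely, so q = 1.
(Algebraic check: The pgf is f(s) = 2/19 + 321/380·s + 1/20·s². The extinction probability q is the smallest fixed point of f in [0, 1]. Setting s = f(s):
  1/20·s² + (321/380 − 1)·s + 2/19 = 0
  1/20·s² − (2/19 + 1/20)·s + 2/19 = 0
which factors as (s − 1)·(1/20·s − 2/19) = 0, giving roots s = 1 and s = (2/19)/(1/20) = 40/19. Since 40/19 ≥ 1, the smallest root in [0, 1] is s = 1.)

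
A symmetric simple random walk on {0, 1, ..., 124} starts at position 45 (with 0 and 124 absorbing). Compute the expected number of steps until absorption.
E[τ | X_0 = 45] = 3555

Let v_k = E[τ | X_0 = k]. Boundary: v_0 = v_124 = 0. Recurrence: v_k = 1 + (v_{k-1} + v_{k+1})/2 for 1 ≤ k ≤ 123. The particular solution to v_k − (v_{k-1} + v_{k+1})/2 = 1 is v_k = −k^2. Adding homogeneous solution A + B k and matching boundaries gives v_k = k (124 − k). Substituting k = 45: v_45 = 45 · 79 = 3555.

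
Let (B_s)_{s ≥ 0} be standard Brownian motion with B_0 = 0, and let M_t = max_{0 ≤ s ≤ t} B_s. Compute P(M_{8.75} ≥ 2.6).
P(M_{8.75} ≥ 2.6) = 2·P(B_{8.75} ≥ 2.6) = 2(1 − Φ(2.6/√8.75)) ≈ 0.3794

By the reflection principle for Brownian motion, P(M_t ≥ a) = 2 · P(B_t ≥ a) for a ≥ 0. Since B_t ~ N(0, t), P(B_t ≥ 2.6) = 1 − Φ(2.6/√t) = 1 − Φ(2.6/√8.75) = 1 − Φ(0.8790). So
  P(M_{8.75} ≥ 2.6) = 2(1 − Φ(0.8790)) ≈ 0.3794.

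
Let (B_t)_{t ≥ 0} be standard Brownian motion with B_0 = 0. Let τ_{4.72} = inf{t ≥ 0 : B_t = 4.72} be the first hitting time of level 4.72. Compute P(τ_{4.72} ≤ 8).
P(τ_{4.72} ≤ 8) = 2(1 − Φ(4.72/√8)) = 2(1 − Φ(1.6688)) ≈ 0.0952

By the reflection principle for standard BM, P(τ_b ≤ t) = 2 · P(B_t ≥ b). Since B_t ~ N(0, t), P(B_t ≥ 4.72) = 1 − Φ(4.72/√t) = 1 − Φ(4.72/√8) = 1 − Φ(1.6688) ≈ 0.04758. Doubling: P(τ_{4.72} ≤ 8) ≈ 2 · 0.04758 = 0.09516 ≈ 0.0952.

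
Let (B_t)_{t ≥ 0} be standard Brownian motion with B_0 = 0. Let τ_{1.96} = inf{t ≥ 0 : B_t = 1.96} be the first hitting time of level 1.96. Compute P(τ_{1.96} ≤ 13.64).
P(τ_{1.96} ≤ 13.64) = 2(1 − Φ(1.96/√13.64)) = 2(1 − Φ(0.5307)) ≈ 0.5956

By the reflection principle for standard BM, P(τ_b ≤ t) = 2 · P(B_t ≥ b). Since B_t ~ N(0, t), P(B_t ≥ 1.96) = 1 − Φ(1.96/√t) = 1 − Φ(1.96/√13.64) = 1 − Φ(0.5307) ≈ 0.29781. Doubling: P(τ_{1.96} ≤ 13.64) ≈ 2 · 0.29781 = 0.59562 ≈ 0.5956.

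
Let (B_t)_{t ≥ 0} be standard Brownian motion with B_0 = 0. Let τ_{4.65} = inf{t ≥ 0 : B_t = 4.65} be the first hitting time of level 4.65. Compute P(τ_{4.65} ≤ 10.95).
P(τ_{4.65} ≤ 10.95) = 2(1 − Φ(4.65/√10.95)) = 2(1 − Φ(1.4052)) ≈ 0.1600

By the reflection principle for standard BM, P(τ_b ≤ t) = 2 · P(B_t ≥ b). Since B_t ~ N(0, t), P(B_t ≥ 4.65) = 1 − Φ(4.65/√t) = 1 − Φ(4.65/√10.95) = 1 − Φ(1.4052) ≈ 0.07998. Doubling: P(τ_{4.65} ≤ 10.95) ≈ 2 · 0.07998 = 0.15996 ≈ 0.1600.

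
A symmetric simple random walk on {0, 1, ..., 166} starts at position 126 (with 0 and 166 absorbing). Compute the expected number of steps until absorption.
E[τ | X_0 = 126] = 5040

Let v_k = E[τ | X_0 = k]. Boundary: v_0 = v_166 = 0. Recurrence: v_k = 1 + (v_{k-1} + v_{k+1})/2 for 1 ≤ k ≤ 165. The particular solution to v_k − (v_{k-1} + v_{k+1})/2 = 1 is v_k = −k^2. Adding homogeneous solution A + B k and matching boundaries gives v_k = k (166 − k). Substituting k = 126: v_126 = 126 · 40 = 5040.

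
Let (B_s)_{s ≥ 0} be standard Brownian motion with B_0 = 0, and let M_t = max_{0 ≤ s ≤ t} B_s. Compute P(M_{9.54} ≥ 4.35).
P(M_{9.54} ≥ 4.35) = 2·P(B_{9.54} ≥ 4.35) = 2(1 − Φ(4.35/√9.54)) ≈ 0.1590

By the reflection principle for Brownian motion, P(M_t ≥ a) = 2 · P(B_t ≥ a) for a ≥ 0. Since B_t ~ N(0, t), P(B_t ≥ 4.35) = 1 − Φ(4.35/√t) = 1 − Φ(4.35/√9.54) = 1 − Φ(1.4084). So
  P(M_{9.54} ≥ 4.35) = 2(1 − Φ(1.4084)) ≈ 0.1590.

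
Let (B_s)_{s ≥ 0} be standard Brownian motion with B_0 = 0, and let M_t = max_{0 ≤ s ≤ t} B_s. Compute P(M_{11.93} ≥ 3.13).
P(M_{11.93} ≥ 3.13) = 2·P(B_{11.93} ≥ 3.13) = 2(1 − Φ(3.13/√11.93)) ≈ 0.3648

By the reflection principle for Brownian motion, P(M_t ≥ a) = 2 · P(B_t ≥ a) for a ≥ 0. Since B_t ~ N(0, t), P(B_t ≥ 3.13) = 1 − Φ(3.13/√t) = 1 − Φ(3.13/√11.93) = 1 − Φ(0.9062). So
  P(M_{11.93} ≥ 3.13) = 2(1 − Φ(0.9062)) ≈ 0.3648.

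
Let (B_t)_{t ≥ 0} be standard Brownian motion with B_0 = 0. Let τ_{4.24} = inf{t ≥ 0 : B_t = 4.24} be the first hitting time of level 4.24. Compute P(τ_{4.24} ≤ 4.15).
P(τ_{4.24} ≤ 4.15) = 2(1 − Φ(4.24/√4.15)) = 2(1 − Φ(2.0813)) ≈ 0.0374

By the reflection principle for standard BM, P(τ_b ≤ t) = 2 · P(B_t ≥ b). Since B_t ~ N(0, t), P(B_t ≥ 4.24) = 1 − Φ(4.24/√t) = 1 − Φ(4.24/√4.15) = 1 − Φ(2.0813) ≈ 0.01870. Doubling: P(τ_{4.24} ≤ 4.15) ≈ 2 · 0.01870 = 0.03740 ≈ 0.0374.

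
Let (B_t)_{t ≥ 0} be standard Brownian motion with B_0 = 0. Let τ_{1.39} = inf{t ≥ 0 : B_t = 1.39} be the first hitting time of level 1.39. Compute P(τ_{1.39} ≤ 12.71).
P(τ_{1.39} ≤ 12.71) = 2(1 − Φ(1.39/√12.71)) = 2(1 − Φ(0.3899)) ≈ 0.6966

By the reflection principle for standard BM, P(τ_b ≤ t) = 2 · P(B_t ≥ b). Since B_t ~ N(0, t), P(B_t ≥ 1.39) = 1 − Φ(1.39/√t) = 1 − Φ(1.39/√12.71) = 1 − Φ(0.3899) ≈ 0.34831. Doubling: P(τ_{1.39} ≤ 12.71) ≈ 2 · 0.34831 = 0.69662 ≈ 0.6966.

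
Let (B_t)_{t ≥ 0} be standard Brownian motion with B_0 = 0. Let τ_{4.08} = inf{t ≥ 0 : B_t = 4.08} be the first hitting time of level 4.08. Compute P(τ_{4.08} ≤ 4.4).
P(τ_{4.08} ≤ 4.4) = 2(1 − Φ(4.08/√4.4)) = 2(1 − Φ(1.9451)) ≈ 0.0518

By the reflection principle for standard BM, P(τ_b ≤ t) = 2 · P(B_t ≥ b). Since B_t ~ N(0, t), P(B_t ≥ 4.08) = 1 − Φ(4.08/√t) = 1 − Φ(4.08/√4.4) = 1 − Φ(1.9451) ≈ 0.02588. Doubling: P(τ_{4.08} ≤ 4.4) ≈ 2 · 0.02588 = 0.05176 ≈ 0.0518.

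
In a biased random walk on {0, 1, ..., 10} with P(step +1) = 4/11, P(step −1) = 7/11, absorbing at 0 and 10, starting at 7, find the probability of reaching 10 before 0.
P(hit 10 before 0) = (1 − (7/4)^7) / (1 − (7/4)^10) = 17219392/93808891

Let u_k denote P(reach 10 before 0 | start at k). Boundary: u_0 = 0, u_10 = 1. Recurrence: u_k = 4/11·u_{k+1} + 7/11·u_{k-1} for 1 ≤ k ≤ 9. Try u_k = A + B·r^k with r = q/p = (7/11)/(4/11) = 7/4. Substitution satisfies the recurrence; boundary conditions give:
  u_k = (1 − r^k) / (1 − r^N) = (1 − (7/4)^7) / (1 − (7/4)^10) = 17219392/93808891.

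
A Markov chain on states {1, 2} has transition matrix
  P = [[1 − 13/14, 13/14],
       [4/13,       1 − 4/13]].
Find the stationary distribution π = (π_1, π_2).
π_1 = 56/225, π_2 = 169/225

Solve πP = π with π_1 + π_2 = 1. From πP = π: π_1 · (1 − 13/14) + π_2 · 4/13 = π_1 ⇒ π_2 · 4/13 = π_1 · 13/14 ⇒ π_2/π_1 = (13/14)/(4/13) = 169/56. Together with π_1 + π_2 = 1:
  π_1 = (4/13)/(13/14 + 4/13) = (4/13)/(225/182) = 56/225,
  π_2 = (13/14)/(13/14 + 4/13) = (13/14)/(225/182) = 169/225.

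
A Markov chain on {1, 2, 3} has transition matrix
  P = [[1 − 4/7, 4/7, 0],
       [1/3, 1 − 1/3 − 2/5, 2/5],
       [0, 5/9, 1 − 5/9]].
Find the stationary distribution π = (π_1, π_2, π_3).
π = (175/691, 300/691, 216/691)

This is a birth-death chain on three states, which satisfies detailed balance: π_1 · P_{12} = π_2 · P_{21} and π_2 · P_{23} = π_3 · P_{32}.
From π_1 · 4/7 = π_2 · 1/3: π_2/π_1 = (4/7)/(1/3) = 12/7.
From π_2 · 2/5 = π_3 · 5/9: π_3/π_2 = (2/5)/(5/9) = 18/25.
Take π_1 proportional to 1; then unnormalized π = (1, 12/7, 216/175). Normalize by dividing by the sum 691/175:
  π = (175/691, 300/691, 216/691).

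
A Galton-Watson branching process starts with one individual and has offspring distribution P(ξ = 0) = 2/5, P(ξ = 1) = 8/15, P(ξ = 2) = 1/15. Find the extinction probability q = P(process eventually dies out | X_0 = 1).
q = 1

Mean offspring μ = 0·2/5 + 1·8/15 + 2·1/15 = 2/3 ≤ 1. For μ ≤ 1 with offspring not concentrated at 1, the Galton-Watson process goes extinct almost surely, so q = 1.
(Algebraic check: The pgf is f(s) = 2/5 + 8/15·s + 1/15·s². The extinction probability q is the smallest fixed point of f in [0, 1]. Setting s = f(s):
  1/15·s² + (8/15 − 1)·s + 2/5 = 0
  1/15·s² − (2/5 + 1/15)·s + 2/5 = 0
which factors as (s − 1)·(1/15·s − 2/5) = 0, giving roots s = 1 and s = (2/5)/(1/15) = 6. Since 6 ≥ 1, the smallest root in [0, 1] is s = 1.)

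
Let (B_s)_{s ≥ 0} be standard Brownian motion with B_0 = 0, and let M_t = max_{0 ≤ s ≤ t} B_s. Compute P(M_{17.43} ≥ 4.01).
P(M_{17.43} ≥ 4.01) = 2·P(B_{17.43} ≥ 4.01) = 2(1 − Φ(4.01/√17.43)) ≈ 0.3368

By the reflection principle for Brownian motion, P(M_t ≥ a) = 2 · P(B_t ≥ a) for a ≥ 0. Since B_t ~ N(0, t), P(B_t ≥ 4.01) = 1 − Φ(4.01/√t) = 1 − Φ(4.01/√17.43) = 1 − Φ(0.9605). So
  P(M_{17.43} ≥ 4.01) = 2(1 − Φ(0.9605)) ≈ 0.3368.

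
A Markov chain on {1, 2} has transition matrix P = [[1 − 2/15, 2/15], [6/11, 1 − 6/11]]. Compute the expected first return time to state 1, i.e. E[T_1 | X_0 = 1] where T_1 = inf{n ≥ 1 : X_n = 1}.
E[T_1 | X_0 = 1] = 1/π_1 = 56/45

For an irreducible recurrent Markov chain with stationary distribution π, E[T_i | X_0 = i] = 1/π_i (Kac's formula). Here π_1 = (6/11)/(2/15 + 6/11) = (6/11)/(112/165) = 45/56, so E[T_1 | X_0 = 1] = 1/π_1 = (2/15 + 6/11)/(6/11) = (112/165)/(6/11) = 56/45.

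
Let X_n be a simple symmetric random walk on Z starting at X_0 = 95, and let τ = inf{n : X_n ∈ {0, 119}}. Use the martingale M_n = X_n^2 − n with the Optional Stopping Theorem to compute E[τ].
E[τ] = 2280

M_n = X_n^2 − n is a martingale (since E[X_{n+1}^2 | F_n] = X_n^2 + 1). By OST (τ has finite mean in a bounded region), E[M_τ] = E[M_0] = X_0^2 − 0 = 95^2 = 9025. Also E[M_τ] = E[X_τ^2] − E[τ]. The walk exits at 0 or 119, with P(hit 119 first) = 95/119, so E[X_τ^2] = 119^2 · 95/119 + 0 = 11305. Thus E[τ] = E[X_τ^2] − E[M_τ] = 11305 − 9025 = 2280 = 95(119 − 95) = 2280.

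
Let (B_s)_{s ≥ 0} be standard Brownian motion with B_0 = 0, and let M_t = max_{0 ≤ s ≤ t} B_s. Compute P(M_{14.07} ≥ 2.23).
P(M_{14.07} ≥ 2.23) = 2·P(B_{14.07} ≥ 2.23) = 2(1 − Φ(2.23/√14.07)) ≈ 0.5522

By the reflection principle for Brownian motion, P(M_t ≥ a) = 2 · P(B_t ≥ a) for a ≥ 0. Since B_t ~ N(0, t), P(B_t ≥ 2.23) = 1 − Φ(2.23/√t) = 1 − Φ(2.23/√14.07) = 1 − Φ(0.5945). So
  P(M_{14.07} ≥ 2.23) = 2(1 − Φ(0.5945)) ≈ 0.5522.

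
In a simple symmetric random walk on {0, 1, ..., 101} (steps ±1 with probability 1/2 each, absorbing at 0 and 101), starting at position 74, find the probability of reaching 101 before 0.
P(hit 101 before 0) = 74/101

Let u_k = P(hit 101 before 0 | start at k). Then u_0 = 0, u_101 = 1, and u_k = u_{k-1}/2 + u_{k+1}/2 for 1 ≤ k ≤ 100. This harmonic recurrence is solved by u_k = k/101, giving u_74 = 74/101.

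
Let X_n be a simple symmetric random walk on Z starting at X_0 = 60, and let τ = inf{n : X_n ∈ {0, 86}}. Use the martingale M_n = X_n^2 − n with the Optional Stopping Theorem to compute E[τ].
E[τ] = 1560

M_n = X_n^2 − n is a martingale (since E[X_{n+1}^2 | F_n] = X_n^2 + 1). By OST (τ has finite mean in a bounded region), E[M_τ] = E[M_0] = X_0^2 − 0 = 60^2 = 3600. Also E[M_τ] = E[X_τ^2] − E[τ]. The walk exits at 0 or 86, with P(hit 86 first) = 60/86, so E[X_τ^2] = 86^2 · 60/86 + 0 = 5160. Thus E[τ] = E[X_τ^2] − E[M_τ] = 5160 − 3600 = 1560 = 60(86 − 60) = 1560.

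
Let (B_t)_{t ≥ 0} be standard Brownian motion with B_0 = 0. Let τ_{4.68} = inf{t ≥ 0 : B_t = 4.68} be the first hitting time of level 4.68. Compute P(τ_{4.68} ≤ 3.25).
P(τ_{4.68} ≤ 3.25) = 2(1 − Φ(4.68/√3.25)) = 2(1 − Φ(2.5960)) ≈ 0.0094

By the reflection principle for standard BM, P(τ_b ≤ t) = 2 · P(B_t ≥ b). Since B_t ~ N(0, t), P(B_t ≥ 4.68) = 1 − Φ(4.68/√t) = 1 − Φ(4.68/√3.25) = 1 − Φ(2.5960) ≈ 0.00472. Doubling: P(τ_{4.68} ≤ 3.25) ≈ 2 · 0.00472 = 0.00944 ≈ 0.0094.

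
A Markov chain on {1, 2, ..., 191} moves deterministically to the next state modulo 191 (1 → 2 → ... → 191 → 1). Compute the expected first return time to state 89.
E[T_89 | X_0 = 89] = 191

The chain cycles deterministically, so starting at state 89 it returns in exactly 191 steps. Equivalently, the stationary distribution is uniform π_j = 1/191 for every state j, so by Kac's formula E[T_89] = 1/π_89 = 191.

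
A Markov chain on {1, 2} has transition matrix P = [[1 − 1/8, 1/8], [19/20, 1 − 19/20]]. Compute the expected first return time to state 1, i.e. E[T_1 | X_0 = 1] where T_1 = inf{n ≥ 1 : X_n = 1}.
E[T_1 | X_0 = 1] = 1/π_1 = 43/38

For an irreducible recurrent Markov chain with stationary distribution π, E[T_i | X_0 = i] = 1/π_i (Kac's formula). Here π_1 = (19/20)/(1/8 + 19/20) = (19/20)/(43/40) = 38/43, so E[T_1 | X_0 = 1] = 1/π_1 = (1/8 + 19/20)/(19/20) = (43/40)/(19/20) = 43/38.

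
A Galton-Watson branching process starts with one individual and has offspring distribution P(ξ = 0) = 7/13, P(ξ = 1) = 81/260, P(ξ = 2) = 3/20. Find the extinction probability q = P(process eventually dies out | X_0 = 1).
q = 1

Mean offspring μ = 0·7/13 + 1·81/260 + 2·3/20 = 159/260 ≤ 1. For μ ≤ 1 with offspring not concentrated at 1, the Galton-Watson process goes extinct almost surely, so q = 1.
(Algebraic check: The pgf is f(s) = 7/13 + 81/260·s + 3/20·s². The extinction probability q is the smallest fixed point of f in [0, 1]. Setting s = f(s):
  3/20·s² + (81/260 − 1)·s + 7/13 = 0
  3/20·s² − (7/13 + 3/20)·s + 7/13 = 0
which factors as (s − 1)·(3/20·s − 7/13) = 0, giving roots s = 1 and s = (7/13)/(3/20) = 140/39. Since 140/39 ≥ 1, the smallest root in [0, 1] is s = 1.)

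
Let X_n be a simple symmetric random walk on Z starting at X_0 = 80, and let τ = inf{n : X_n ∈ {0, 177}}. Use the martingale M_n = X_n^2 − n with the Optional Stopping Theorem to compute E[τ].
E[τ] = 7760

M_n = X_n^2 − n is a martingale (since E[X_{n+1}^2 | F_n] = X_n^2 + 1). By OST (τ has finite mean in a bounded region), E[M_τ] = E[M_0] = X_0^2 − 0 = 80^2 = 6400. Also E[M_τ] = E[X_τ^2] − E[τ]. The walk exits at 0 or 177, with P(hit 177 first) = 80/177, so E[X_τ^2] = 177^2 · 80/177 + 0 = 14160. Thus E[τ] = E[X_τ^2] − E[M_τ] = 14160 − 6400 = 7760 = 80(177 − 80) = 7760.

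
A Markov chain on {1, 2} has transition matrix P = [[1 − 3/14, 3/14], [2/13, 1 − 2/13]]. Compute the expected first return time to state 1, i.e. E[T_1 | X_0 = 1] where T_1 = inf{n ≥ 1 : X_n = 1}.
E[T_1 | X_0 = 1] = 1/π_1 = 67/28

For an irreducible recurrent Markov chain with stationary distribution π, E[T_i | X_0 = i] = 1/π_i (Kac's formula). Here π_1 = (2/13)/(3/14 + 2/13) = (2/13)/(67/182) = 28/67, so E[T_1 | X_0 = 1] = 1/π_1 = (3/14 + 2/13)/(2/13) = (67/182)/(2/13) = 67/28.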